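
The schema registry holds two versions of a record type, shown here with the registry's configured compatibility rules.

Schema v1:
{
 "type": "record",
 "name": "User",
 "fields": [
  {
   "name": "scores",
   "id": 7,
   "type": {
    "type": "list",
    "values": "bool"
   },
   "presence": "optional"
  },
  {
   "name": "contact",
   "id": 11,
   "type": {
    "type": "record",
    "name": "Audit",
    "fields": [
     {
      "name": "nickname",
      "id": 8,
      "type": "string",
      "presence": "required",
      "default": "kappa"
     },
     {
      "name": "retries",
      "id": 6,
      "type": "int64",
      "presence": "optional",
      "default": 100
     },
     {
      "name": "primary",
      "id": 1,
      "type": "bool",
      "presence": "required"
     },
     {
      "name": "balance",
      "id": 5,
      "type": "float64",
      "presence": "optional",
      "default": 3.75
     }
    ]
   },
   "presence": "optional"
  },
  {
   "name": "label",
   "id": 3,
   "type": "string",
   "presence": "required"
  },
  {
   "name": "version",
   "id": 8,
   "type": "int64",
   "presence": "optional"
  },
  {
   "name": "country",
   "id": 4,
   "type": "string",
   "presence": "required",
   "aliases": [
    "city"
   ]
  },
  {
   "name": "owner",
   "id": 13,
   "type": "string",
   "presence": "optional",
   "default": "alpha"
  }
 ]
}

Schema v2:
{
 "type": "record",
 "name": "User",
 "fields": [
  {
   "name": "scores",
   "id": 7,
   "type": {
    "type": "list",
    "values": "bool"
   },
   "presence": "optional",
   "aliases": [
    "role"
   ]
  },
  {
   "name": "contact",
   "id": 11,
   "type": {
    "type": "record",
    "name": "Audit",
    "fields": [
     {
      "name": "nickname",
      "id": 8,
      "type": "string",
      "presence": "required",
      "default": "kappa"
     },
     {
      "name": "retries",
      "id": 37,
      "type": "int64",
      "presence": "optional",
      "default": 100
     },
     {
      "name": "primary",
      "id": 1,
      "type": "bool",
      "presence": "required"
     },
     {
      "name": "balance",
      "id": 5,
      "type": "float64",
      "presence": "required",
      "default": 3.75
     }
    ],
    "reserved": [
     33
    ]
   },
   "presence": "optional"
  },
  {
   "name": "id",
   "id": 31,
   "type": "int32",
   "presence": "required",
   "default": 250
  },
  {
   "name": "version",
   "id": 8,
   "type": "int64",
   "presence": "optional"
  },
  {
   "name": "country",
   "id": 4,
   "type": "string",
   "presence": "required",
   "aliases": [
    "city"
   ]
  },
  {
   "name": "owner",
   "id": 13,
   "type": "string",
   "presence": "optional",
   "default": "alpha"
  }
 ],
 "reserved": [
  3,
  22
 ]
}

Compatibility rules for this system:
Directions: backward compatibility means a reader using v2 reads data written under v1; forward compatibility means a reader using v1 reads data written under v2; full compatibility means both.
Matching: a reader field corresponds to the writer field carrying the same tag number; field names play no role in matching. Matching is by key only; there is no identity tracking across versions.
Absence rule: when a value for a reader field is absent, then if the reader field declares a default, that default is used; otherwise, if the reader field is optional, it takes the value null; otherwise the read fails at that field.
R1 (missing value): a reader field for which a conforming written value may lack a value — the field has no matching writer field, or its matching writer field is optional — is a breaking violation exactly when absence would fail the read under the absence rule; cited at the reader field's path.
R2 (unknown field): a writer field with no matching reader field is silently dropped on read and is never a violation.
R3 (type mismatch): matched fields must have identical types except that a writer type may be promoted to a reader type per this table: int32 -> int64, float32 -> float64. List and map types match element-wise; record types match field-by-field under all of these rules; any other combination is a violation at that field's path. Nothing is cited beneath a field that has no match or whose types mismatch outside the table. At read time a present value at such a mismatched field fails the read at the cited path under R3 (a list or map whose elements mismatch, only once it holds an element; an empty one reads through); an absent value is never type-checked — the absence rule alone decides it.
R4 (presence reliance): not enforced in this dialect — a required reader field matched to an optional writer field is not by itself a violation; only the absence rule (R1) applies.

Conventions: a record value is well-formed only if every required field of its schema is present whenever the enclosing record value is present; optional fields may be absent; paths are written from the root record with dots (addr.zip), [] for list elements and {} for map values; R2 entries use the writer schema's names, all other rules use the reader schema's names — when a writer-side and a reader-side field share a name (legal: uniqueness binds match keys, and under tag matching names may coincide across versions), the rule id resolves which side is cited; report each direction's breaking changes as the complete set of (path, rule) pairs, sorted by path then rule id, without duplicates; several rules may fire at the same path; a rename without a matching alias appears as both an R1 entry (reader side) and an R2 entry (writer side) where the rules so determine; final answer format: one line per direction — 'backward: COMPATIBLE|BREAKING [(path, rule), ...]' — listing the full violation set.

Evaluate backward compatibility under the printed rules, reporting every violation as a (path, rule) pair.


backward: COMPATIBLE []

in User below, arrows point writer -> reader
backward pass over User, reader schema v2, writer schema v1:
  writer optional, list<bool> -> list<bool>: reader scores maps from writer scores
  writer optional, Audit -> Audit: reader contact maps from writer contact
  id: no writer match
  writer optional, int64 -> int64: reader version maps from writer version
  writer required, string -> string: reader country maps from writer country
  writer optional, string -> string: reader owner maps from writer owner
  writer field label has no reader counterpart
  writer required, string -> string: reader contact.nickname maps from writer contact.nickname
  contact.retries: no writer match
  writer required, bool -> bool: reader contact.primary maps from writer contact.primary
  writer optional, float64 -> float64: reader contact.balance maps from writer contact.balance
  writer field contact.retries has no reader counterpart
  => backward verdict for User: COMPATIBLE, no violations
the rest of the User diff is inert for this question:
  added field id to record User: required int32, tag 31, default 250 (in v2 it sits immediately before version) -> inert for the asked User verdict: nothing fires
  removed field label from record User (its key 3 joins the reserved list) -> matters only for User's forward compatibility — outside the asked direction
  field retries in record Audit: tag 6 changed to 37 -> inert for the asked User verdict: nothing fires
  field balance in record Audit: optional changed to required -> inert for the asked User verdict: nothing fires


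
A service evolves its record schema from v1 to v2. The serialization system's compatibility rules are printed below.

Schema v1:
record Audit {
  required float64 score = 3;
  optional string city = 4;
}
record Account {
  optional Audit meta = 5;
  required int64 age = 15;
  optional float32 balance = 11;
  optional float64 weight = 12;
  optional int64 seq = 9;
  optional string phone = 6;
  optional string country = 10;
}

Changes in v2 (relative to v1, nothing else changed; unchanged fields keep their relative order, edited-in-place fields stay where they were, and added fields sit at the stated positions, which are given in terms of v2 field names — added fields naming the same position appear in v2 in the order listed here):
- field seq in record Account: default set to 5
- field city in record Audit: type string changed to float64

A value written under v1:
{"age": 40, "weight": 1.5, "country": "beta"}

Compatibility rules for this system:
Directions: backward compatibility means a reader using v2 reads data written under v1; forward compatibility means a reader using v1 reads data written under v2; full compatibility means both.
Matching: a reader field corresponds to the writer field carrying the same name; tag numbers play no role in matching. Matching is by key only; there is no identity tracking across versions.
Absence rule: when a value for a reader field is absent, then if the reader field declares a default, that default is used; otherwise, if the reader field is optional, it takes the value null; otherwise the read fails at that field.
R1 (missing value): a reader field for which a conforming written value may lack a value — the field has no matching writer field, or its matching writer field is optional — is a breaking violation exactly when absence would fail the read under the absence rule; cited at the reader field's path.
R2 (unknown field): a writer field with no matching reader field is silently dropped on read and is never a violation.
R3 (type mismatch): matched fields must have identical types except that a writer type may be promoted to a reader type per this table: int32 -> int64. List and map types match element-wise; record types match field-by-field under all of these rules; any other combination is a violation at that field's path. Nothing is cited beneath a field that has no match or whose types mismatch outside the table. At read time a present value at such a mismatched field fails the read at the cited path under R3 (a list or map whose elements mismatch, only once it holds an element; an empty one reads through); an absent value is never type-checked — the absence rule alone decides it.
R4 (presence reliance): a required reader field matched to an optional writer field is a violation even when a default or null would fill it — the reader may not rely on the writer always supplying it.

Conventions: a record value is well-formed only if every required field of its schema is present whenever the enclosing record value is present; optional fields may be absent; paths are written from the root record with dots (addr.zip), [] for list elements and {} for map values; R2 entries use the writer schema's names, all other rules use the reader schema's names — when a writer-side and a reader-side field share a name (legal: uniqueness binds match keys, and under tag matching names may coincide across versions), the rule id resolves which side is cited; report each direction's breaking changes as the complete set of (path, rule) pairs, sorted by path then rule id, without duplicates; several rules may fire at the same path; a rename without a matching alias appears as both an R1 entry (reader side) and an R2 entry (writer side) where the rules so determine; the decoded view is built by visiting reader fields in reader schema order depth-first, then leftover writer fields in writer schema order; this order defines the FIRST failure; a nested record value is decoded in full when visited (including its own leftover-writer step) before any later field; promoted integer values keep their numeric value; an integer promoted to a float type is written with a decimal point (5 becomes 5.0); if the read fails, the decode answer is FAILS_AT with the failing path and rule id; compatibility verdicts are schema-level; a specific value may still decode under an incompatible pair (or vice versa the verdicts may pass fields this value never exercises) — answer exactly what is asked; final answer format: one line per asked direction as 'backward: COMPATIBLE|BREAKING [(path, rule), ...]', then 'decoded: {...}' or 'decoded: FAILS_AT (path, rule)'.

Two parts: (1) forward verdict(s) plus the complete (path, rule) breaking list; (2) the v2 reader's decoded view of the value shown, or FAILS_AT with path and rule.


forward: BREAKING [(meta.city, R3)]; decoded: {"meta": null, "age": 40, "balance": null, "weight": 1.5, "seq": 5, "phone": null, "country": "beta"}

in Account below, arrows point writer -> reader
forward on Account — v1 reading data written by v2:
  meta: paired with writer meta (Audit -> Audit; writer optional)
  age: paired with writer age (int64 -> int64; writer required)
  balance: paired with writer balance (float32 -> float32; writer optional)
  weight: paired with writer weight (float64 -> float64; writer optional)
  seq: paired with writer seq (int64 -> int64; writer optional)
  phone: paired with writer phone (string -> string; writer optional)
  country: paired with writer country (string -> string; writer optional)
  meta.score: paired with writer meta.score (float64 -> float64; writer required)
  meta.city: paired with writer meta.city (float64 -> string; writer optional)
  breaking: (meta.city, R3)
  => 1 violation(s): forward is BREAKING for Account
migrating the Account value to v2:
  meta := null (absent, optional -> null)
  age := 40
  balance := null (absent, optional -> null)
  weight := 1.5
  seq := 5 (absent -> default)
  phone := null (absent, optional -> null)
  country := "beta"
  => decoded: {"meta": null, "age": 40, "balance": null, "weight": 1.5, "seq": 5, "phone": null, "country": "beta"}


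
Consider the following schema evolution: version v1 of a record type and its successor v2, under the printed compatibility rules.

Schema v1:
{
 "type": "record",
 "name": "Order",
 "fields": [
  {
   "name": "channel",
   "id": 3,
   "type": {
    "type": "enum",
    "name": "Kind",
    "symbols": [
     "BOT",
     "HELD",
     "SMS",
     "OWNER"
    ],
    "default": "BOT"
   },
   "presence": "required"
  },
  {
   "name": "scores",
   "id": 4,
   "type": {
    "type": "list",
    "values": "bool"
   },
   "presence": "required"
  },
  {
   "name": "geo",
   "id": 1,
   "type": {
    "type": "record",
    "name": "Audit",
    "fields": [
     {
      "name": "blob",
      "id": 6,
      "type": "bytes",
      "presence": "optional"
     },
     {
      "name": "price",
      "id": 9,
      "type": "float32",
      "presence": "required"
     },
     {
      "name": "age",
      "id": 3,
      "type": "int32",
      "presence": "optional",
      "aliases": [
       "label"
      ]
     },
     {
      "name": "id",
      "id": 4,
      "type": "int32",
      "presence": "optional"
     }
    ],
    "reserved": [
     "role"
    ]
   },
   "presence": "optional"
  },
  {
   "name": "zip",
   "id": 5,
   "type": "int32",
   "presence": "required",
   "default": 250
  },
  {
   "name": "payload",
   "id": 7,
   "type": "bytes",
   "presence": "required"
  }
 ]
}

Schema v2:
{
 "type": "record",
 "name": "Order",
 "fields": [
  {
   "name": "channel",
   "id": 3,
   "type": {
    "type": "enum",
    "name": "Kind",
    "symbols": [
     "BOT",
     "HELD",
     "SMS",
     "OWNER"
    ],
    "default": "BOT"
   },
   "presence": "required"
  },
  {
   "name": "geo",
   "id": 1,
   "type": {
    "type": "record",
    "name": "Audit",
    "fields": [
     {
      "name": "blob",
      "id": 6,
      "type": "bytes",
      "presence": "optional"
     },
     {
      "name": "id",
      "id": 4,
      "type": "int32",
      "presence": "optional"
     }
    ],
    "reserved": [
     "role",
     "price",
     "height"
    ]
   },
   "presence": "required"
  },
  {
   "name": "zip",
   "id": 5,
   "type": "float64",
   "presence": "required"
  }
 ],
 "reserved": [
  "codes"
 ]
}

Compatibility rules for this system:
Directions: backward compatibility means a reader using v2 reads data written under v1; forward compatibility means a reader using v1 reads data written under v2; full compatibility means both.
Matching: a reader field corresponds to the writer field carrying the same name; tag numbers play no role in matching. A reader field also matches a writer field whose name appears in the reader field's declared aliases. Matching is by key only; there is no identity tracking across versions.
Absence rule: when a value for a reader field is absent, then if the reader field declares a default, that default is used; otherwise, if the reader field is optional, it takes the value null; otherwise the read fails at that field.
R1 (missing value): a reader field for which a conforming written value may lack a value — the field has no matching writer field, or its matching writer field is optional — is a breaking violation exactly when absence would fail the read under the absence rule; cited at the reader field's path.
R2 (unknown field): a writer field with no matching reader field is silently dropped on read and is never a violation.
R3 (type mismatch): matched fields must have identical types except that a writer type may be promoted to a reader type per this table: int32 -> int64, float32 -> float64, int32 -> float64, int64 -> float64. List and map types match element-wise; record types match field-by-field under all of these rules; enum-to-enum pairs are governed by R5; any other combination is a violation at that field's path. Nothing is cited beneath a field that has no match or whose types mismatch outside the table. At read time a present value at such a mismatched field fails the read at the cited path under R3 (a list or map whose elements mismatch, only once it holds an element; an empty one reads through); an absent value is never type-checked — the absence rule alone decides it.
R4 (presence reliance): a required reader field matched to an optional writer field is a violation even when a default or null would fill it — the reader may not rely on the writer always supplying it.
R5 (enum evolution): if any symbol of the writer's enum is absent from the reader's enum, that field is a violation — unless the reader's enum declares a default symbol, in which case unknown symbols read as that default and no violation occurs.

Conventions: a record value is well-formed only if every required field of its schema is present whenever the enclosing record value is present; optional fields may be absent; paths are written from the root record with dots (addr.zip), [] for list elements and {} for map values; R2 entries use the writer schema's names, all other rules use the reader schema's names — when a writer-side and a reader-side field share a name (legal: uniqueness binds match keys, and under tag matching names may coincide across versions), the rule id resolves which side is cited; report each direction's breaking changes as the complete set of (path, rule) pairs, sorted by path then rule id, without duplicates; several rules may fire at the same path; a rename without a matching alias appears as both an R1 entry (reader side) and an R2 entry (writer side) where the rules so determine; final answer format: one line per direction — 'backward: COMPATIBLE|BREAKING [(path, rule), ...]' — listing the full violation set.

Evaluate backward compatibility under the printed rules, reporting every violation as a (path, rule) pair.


each type pair in Order: writer, then reader
backward for Order (reader v2, writer v1):
  writer required, Kind -> Kind: reader channel maps from writer channel
  writer optional, Audit -> Audit: reader geo maps from writer geo
  writer required, int32 -> float64: reader zip maps from writer zip
  writer scores: unknown to reader
  writer payload: unknown to reader
  writer optional, bytes -> bytes: reader geo.blob maps from writer geo.blob
  writer optional, int32 -> int32: reader geo.id maps from writer geo.id
  writer geo.price: unknown to reader
  writer geo.age: unknown to reader
  breaking: (geo, R1)
  breaking: (geo, R4)
  => backward verdict for Order: BREAKING, 2 violation(s)
diffs on Order not affecting the asked answer:
  removed field price from record Audit (its key "price" joins the reserved list) -> matters only for Order's forward compatibility — outside the asked direction
  removed field payload from record Order -> matters only for Order's forward compatibility — outside the asked direction
  field zip in record Order: type int32 changed to float64 (its default is dropped) -> matters only for Order's forward compatibility — outside the asked direction
  removed field scores from record Order -> matters only for Order's forward compatibility — outside the asked direction
  removed field age from record Audit -> triggers nothing under Order's printed rules — same verdict

backward: BREAKING [(geo, R1), (geo, R4)]


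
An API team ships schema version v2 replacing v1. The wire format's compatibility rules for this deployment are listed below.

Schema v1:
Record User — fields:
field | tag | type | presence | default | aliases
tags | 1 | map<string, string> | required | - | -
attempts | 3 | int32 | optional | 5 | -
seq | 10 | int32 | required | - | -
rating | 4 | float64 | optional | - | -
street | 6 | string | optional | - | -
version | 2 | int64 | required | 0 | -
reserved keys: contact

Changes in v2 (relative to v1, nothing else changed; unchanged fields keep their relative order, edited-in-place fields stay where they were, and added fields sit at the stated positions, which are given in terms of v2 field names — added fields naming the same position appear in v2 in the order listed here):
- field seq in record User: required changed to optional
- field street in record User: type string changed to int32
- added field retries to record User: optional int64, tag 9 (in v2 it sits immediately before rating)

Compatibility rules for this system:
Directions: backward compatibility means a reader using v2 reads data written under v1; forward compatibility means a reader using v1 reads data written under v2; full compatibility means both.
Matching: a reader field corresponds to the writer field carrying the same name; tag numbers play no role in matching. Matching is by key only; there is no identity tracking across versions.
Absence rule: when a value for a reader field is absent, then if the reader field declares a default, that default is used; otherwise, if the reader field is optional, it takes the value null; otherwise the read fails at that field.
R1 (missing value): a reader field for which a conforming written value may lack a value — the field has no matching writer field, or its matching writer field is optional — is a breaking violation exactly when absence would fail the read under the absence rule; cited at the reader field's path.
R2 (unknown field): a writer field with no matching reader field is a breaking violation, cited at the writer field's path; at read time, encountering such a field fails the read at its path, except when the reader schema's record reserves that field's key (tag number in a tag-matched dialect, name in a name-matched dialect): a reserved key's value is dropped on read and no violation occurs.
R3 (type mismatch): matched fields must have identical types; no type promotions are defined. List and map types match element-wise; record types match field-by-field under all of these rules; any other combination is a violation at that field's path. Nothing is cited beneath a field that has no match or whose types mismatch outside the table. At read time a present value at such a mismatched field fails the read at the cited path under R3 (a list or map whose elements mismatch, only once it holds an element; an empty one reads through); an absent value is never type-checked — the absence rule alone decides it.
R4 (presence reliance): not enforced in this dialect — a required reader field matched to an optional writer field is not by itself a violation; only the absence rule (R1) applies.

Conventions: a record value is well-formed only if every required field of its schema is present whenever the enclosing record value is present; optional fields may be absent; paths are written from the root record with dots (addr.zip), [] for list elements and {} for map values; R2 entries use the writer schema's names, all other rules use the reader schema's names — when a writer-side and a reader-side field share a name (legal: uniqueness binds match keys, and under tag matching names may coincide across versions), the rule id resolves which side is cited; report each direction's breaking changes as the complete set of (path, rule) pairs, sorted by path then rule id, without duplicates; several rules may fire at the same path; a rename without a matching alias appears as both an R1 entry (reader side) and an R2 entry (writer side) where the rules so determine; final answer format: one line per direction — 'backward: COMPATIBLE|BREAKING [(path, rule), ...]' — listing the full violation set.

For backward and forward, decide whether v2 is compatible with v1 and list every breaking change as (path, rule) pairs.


each type pair in User: writer, then reader
backward pass over User, reader schema v2, writer schema v1:
  tags <- tags (map<string, string> -> map<string, string>, writer required)
  attempts <- attempts (int32 -> int32, writer optional)
  seq <- seq (int32 -> int32, writer required)
  retries: no writer match
  rating <- rating (float64 -> float64, writer optional)
  street <- street (string -> int32, writer optional)
  version <- version (int64 -> int64, writer required)
  R3 fires at street
  backward on User therefore BREAKING (1)
forward pass over User, reader schema v1, writer schema v2:
  tags <- tags (map<string, string> -> map<string, string>, writer required)
  attempts <- attempts (int32 -> int32, writer optional)
  seq <- seq (int32 -> int32, writer optional)
  rating <- rating (float64 -> float64, writer optional)
  street <- street (int32 -> string, writer optional)
  version <- version (int64 -> int64, writer required)
  retries (writer side), unknown to reader
  R2 fires at retries
  R1 fires at seq
  R3 fires at street
  forward on User therefore BREAKING (3)

backward: BREAKING [(street, R3)]; forward: BREAKING [(retries, R2), (seq, R1), (street, R3)]


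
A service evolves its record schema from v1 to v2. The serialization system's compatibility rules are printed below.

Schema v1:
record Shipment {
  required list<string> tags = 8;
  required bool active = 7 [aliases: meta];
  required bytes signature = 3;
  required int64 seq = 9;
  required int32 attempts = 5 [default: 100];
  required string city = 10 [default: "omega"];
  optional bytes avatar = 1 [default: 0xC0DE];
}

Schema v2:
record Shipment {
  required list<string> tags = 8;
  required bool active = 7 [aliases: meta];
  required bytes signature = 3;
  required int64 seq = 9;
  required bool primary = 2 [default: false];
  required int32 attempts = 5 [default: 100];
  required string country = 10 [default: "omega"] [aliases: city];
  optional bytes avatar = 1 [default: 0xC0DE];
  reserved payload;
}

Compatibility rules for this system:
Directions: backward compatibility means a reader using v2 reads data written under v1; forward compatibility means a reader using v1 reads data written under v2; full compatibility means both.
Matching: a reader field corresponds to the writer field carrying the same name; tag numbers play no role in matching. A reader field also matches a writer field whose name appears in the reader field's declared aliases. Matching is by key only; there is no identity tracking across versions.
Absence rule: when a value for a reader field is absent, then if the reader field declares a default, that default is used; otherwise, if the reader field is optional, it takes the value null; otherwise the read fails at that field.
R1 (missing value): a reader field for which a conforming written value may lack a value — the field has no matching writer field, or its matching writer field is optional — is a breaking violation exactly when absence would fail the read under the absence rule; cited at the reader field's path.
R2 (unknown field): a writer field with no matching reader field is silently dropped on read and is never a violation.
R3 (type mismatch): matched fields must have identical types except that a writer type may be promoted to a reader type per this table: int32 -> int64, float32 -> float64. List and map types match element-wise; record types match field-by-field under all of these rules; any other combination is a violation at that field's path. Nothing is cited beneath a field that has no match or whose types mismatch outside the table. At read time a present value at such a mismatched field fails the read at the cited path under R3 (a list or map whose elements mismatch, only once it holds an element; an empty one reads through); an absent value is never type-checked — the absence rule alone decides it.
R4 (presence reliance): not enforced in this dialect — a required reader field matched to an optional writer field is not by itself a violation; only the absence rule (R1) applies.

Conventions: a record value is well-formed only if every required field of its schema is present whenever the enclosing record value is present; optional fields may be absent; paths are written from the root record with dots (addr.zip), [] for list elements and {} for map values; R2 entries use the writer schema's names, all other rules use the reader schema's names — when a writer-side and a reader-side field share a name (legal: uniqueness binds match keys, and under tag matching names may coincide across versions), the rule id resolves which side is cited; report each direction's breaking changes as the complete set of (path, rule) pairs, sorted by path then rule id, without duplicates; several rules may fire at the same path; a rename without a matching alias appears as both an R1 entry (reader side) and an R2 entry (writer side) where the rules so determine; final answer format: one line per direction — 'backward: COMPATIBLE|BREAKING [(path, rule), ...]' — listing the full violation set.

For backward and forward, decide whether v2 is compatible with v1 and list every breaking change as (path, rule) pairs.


backward: COMPATIBLE []; forward: COMPATIBLE []

arrows below run writer -> reader for Shipment
backward on Shipment — v2 reading data written by v1:
  tags: paired with writer tags (list<string> -> list<string>; writer required)
  active: paired with writer active (bool -> bool; writer required)
  signature: paired with writer signature (bytes -> bytes; writer required)
  seq: paired with writer seq (int64 -> int64; writer required)
  primary: no writer-side match
  attempts: paired with writer attempts (int32 -> int32; writer required)
  country: paired with writer city (string -> string; writer required)
  avatar: paired with writer avatar (bytes -> bytes; writer optional)
  nothing fires on Shipment: backward is COMPATIBLE
forward on Shipment — v1 reading data written by v2:
  tags: paired with writer tags (list<string> -> list<string>; writer required)
  active: paired with writer active (bool -> bool; writer required)
  signature: paired with writer signature (bytes -> bytes; writer required)
  seq: paired with writer seq (int64 -> int64; writer required)
  attempts: paired with writer attempts (int32 -> int32; writer required)
  city: no writer-side match
  avatar: paired with writer avatar (bytes -> bytes; writer optional)
  writer field primary has no reader counterpart
  writer field country has no reader counterpart
  nothing fires on Shipment: forward is COMPATIBLE


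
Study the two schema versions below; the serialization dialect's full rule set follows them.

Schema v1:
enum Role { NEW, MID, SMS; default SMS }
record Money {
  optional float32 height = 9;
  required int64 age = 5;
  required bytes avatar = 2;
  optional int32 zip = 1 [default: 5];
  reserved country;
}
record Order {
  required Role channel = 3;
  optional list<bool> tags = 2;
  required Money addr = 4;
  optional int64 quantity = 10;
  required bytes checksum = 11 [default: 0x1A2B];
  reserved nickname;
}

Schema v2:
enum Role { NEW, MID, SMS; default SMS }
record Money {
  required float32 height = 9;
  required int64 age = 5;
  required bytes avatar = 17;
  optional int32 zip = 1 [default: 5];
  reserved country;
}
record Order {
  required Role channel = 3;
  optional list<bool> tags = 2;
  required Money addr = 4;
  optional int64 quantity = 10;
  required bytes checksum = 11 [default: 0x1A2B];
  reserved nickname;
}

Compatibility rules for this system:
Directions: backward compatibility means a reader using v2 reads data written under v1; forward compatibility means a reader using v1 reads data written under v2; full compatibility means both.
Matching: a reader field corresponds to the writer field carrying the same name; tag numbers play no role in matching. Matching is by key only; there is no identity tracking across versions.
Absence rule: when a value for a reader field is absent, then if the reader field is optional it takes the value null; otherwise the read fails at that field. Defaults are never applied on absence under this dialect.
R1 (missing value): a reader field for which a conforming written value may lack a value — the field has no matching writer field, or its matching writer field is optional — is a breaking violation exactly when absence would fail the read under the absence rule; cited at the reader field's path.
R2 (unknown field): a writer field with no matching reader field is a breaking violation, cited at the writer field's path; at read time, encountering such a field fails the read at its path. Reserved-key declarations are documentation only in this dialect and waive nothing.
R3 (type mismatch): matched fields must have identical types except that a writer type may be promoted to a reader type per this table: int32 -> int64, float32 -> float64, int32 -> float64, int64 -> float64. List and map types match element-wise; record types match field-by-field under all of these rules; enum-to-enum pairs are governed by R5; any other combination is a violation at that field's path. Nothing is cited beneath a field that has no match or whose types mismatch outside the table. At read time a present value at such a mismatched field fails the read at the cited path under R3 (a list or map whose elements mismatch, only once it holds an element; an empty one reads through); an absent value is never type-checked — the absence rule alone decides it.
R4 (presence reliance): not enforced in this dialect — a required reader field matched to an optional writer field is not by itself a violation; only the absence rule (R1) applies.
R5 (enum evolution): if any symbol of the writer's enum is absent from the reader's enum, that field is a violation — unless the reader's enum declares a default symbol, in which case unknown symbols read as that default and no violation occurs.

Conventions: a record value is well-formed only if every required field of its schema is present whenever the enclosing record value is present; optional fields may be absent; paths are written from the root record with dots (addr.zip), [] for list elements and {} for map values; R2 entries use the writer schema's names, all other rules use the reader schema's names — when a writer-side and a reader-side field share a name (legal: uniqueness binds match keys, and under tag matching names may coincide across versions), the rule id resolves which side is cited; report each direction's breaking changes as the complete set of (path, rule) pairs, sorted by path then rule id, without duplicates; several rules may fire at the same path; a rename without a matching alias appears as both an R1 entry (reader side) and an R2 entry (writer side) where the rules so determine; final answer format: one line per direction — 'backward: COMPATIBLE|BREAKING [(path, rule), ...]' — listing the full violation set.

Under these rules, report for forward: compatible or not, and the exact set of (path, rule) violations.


the writer's type comes first in each Order pair
forward on Order — v1 reading data written by v2:
  writer required, Role -> Role: reader channel maps from writer channel
  writer optional, list<bool> -> list<bool>: reader tags maps from writer tags
  writer required, Money -> Money: reader addr maps from writer addr
  writer optional, int64 -> int64: reader quantity maps from writer quantity
  writer required, bytes -> bytes: reader checksum maps from writer checksum
  writer required, float32 -> float32: reader addr.height maps from writer addr.height
  writer required, int64 -> int64: reader addr.age maps from writer addr.age
  writer required, bytes -> bytes: reader addr.avatar maps from writer addr.avatar
  writer optional, int32 -> int32: reader addr.zip maps from writer addr.zip
  nothing fires on Order: forward is COMPATIBLE
ruling out the remaining Order differences:
  field height in record Money: optional changed to required -> affects backward compatibility only, which is not asked
  field avatar in record Money: tag 2 changed to 17 -> no rule fires on it in Order's dialect; the asked verdict holds

forward: COMPATIBLE []


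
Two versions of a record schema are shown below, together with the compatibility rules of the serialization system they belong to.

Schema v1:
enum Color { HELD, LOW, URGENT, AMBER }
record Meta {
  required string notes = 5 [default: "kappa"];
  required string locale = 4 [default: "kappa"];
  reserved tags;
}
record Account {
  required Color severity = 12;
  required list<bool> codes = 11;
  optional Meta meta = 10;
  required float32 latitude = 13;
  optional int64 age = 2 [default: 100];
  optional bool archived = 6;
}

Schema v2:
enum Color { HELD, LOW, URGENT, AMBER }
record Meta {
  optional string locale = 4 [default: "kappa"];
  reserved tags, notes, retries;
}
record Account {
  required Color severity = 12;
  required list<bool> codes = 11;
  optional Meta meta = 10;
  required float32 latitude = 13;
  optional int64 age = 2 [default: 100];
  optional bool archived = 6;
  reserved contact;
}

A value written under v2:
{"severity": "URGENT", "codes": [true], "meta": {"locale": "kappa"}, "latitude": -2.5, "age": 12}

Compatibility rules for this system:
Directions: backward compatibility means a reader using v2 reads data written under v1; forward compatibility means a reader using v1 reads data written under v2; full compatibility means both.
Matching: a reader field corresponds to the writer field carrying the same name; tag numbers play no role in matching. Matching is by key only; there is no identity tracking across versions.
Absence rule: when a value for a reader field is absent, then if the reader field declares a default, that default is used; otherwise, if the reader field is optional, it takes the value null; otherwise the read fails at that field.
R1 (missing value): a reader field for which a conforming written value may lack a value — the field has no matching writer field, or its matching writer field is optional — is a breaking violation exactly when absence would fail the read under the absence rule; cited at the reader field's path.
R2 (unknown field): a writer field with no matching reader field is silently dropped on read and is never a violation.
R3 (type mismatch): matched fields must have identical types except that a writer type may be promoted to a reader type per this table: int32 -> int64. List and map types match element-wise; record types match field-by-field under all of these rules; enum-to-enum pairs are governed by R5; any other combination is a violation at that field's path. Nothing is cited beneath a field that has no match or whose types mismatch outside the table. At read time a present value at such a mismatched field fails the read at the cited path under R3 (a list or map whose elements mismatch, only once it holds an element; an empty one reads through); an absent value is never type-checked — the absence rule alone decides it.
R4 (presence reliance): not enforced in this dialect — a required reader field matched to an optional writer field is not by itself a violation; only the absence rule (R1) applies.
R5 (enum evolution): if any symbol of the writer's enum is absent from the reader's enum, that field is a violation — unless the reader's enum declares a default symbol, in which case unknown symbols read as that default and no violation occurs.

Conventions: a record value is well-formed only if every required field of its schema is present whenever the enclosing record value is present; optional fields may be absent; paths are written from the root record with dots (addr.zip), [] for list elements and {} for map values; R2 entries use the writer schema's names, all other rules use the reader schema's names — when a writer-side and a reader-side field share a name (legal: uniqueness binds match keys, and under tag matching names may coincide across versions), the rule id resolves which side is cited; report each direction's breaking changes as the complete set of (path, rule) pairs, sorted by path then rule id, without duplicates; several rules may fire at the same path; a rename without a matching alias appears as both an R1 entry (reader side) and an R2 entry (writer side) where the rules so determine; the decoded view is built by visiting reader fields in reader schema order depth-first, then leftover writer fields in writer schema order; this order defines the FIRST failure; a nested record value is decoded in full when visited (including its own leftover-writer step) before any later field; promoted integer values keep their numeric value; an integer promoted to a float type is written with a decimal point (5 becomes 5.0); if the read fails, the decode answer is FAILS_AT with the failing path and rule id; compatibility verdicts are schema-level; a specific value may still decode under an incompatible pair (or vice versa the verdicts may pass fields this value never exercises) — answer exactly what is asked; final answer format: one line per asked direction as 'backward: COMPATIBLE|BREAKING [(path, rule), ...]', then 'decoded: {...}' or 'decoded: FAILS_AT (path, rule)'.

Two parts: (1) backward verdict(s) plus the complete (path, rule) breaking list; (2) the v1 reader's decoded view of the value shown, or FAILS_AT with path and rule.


in Account below, arrows point writer -> reader
checking backward for Account: reader v2 against writer v1:
  severity: paired with writer severity (Color -> Color; writer required)
  codes: paired with writer codes (list<bool> -> list<bool>; writer required)
  meta: paired with writer meta (Meta -> Meta; writer optional)
  latitude: paired with writer latitude (float32 -> float32; writer required)
  age: paired with writer age (int64 -> int64; writer optional)
  archived: paired with writer archived (bool -> bool; writer optional)
  meta.locale: paired with writer meta.locale (string -> string; writer required)
  meta.notes (writer side), unknown to reader
  nothing fires on Account: backward is COMPATIBLE
decode walk for Account under reader schema v1:
  severity := "URGENT"
  codes := [true]
  meta.notes := "kappa" (absent -> default)
  meta.locale := "kappa"
  latitude := -2.5
  age := 12
  archived := null (absent, optional -> null)
  => decoded: {"severity": "URGENT", "codes": [true], "meta": {"notes": "kappa", "locale": "kappa"}, "latitude": -2.5, "age": 12, "archived": null}
diffs on Account not affecting the asked answer:
  field locale in record Meta: required changed to optional -> triggers nothing under Account's printed rules — same verdict
  removed field notes from record Meta (its key "notes" joins the reserved list) -> triggers nothing under Account's printed rules — same verdict

backward: COMPATIBLE []; decoded: {"severity": "URGENT", "codes": [true], "meta": {"notes": "kappa", "locale": "kappa"}, "latitude": -2.5, "age": 12, "archived": null}
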